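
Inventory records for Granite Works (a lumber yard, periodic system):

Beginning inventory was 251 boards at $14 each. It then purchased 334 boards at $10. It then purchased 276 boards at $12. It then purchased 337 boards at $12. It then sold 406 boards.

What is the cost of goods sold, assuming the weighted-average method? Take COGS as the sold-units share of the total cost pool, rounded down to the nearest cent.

Sale 1, sell 406: 406/1198 × $14,210.00 → $4,815.74
Ending inventory (cost pool remaining) = $9,394.26
Check: goods available $14,210.00 = COGS $4,815.74 + ending $9,394.26

COGS = $4,815.74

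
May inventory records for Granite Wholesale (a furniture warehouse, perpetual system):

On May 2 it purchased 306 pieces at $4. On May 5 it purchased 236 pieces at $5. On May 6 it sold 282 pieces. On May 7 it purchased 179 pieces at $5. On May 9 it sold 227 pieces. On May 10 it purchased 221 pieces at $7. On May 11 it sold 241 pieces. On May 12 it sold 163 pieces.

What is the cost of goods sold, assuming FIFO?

COGS = $4,643

May 6, 282 sold [FIFO — oldest first]: 282 @ $4 = $1,128
May 9, 227 sold [FIFO — oldest first]: 24 @ $4 + 203 @ $5 = $1,111
May 11, 241 sold [FIFO — oldest first]: 33 @ $5 + 179 @ $5 + 29 @ $7 = $1,263
May 12, 163 sold [FIFO — oldest first]: 163 @ $7 = $1,141
Total COGS = $1,128 + $1,111 + $1,263 + $1,141 = $4,643
Ending inventory: 29 @ $7 = $203
Check: goods available $4,846 = COGS $4,643 + ending $203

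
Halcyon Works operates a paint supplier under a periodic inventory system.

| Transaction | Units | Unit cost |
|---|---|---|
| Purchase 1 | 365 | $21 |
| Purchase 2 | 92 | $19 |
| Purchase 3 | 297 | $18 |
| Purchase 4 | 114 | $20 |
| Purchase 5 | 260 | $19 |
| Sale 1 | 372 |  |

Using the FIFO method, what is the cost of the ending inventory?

Sale 1 (372) [FIFO — oldest first]: 365 @ $21 + 7 @ $19 = $7,798
Ending inventory: 85 @ $19 + 297 @ $18 + 114 @ $20 + 260 @ $19 = $14,181
Check: goods available $21,979 = COGS $7,798 + ending $14,181

Ending inventory = $14,181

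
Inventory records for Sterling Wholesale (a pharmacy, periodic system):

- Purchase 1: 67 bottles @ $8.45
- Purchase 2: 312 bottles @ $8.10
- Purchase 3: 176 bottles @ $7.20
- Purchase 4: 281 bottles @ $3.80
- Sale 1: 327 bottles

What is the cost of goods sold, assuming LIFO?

Sale 1 (327) [LIFO — newest first]: 281 @ $3.80 + 46 @ $7.20 = $1,399.00
Ending inventory: 67 @ $8.45 + 312 @ $8.10 + 130 @ $7.20 = $4,029.35
Check: goods available $5,428.35 = COGS $1,399.00 + ending $4,029.35

COGS = $1,399.00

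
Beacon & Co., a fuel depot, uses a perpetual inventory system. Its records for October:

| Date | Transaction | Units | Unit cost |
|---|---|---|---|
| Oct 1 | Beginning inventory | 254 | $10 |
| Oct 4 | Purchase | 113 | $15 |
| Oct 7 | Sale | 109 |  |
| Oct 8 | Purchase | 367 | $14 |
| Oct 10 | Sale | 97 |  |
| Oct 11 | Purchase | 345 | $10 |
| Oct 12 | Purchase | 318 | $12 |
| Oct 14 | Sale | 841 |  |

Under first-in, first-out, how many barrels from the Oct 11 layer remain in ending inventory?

32

Oct 7, 109 sold [FIFO — oldest first]: 109 @ $10 = $1,090
Oct 10, 97 sold [FIFO — oldest first]: 97 @ $10 = $970
Oct 14, 841 sold [FIFO — oldest first]: 48 @ $10 + 113 @ $15 + 367 @ $14 + 313 @ $10 = $10,443
Total COGS = $1,090 + $970 + $10,443 = $12,503
Ending inventory: 32 @ $10 + 318 @ $12 = $4,136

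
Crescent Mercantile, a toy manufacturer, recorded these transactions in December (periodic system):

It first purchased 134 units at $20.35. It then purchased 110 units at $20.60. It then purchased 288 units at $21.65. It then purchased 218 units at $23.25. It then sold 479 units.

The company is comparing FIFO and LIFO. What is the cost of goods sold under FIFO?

COGS = $10,080.65

FIFO COGS: 134 @ $20.35 + 110 @ $20.60 + 235 @ $21.65 = $10,080.65
LIFO COGS: 218 @ $23.25 + 261 @ $21.65 = $10,719.15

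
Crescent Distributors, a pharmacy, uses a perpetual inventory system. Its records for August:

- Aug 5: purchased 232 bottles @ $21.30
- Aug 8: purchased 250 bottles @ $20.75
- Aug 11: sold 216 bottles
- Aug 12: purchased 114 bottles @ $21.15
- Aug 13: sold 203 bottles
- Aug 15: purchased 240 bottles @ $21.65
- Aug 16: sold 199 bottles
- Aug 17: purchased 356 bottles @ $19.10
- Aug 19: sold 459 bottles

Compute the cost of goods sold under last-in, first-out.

Aug 11, 216 sold [LIFO — newest first]: 216 @ $20.75 = $4,482.00
Aug 13, 203 sold [LIFO — newest first]: 114 @ $21.15 + 34 @ $20.75 + 55 @ $21.30 = $4,288.10
Aug 16, 199 sold [LIFO — newest first]: 199 @ $21.65 = $4,308.35
Aug 19, 459 sold [LIFO — newest first]: 356 @ $19.10 + 41 @ $21.65 + 62 @ $21.30 = $9,007.85
Total COGS = $4,482.00 + $4,288.10 + $4,308.35 + $9,007.85 = $22,086.30
Ending inventory: 115 @ $21.30 = $2,449.50

COGS = $22,086.30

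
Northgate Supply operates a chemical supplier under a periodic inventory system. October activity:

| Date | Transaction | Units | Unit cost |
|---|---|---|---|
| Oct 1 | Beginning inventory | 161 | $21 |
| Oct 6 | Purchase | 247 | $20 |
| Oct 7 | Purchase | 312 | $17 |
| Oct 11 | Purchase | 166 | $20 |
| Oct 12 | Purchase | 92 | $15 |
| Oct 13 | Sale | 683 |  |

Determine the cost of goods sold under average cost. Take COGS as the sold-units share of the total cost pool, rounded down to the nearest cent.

COGS = $12,797.52

Oct 13, sell 683: 683/978 × $18,325.00 → $12,797.52
Ending inventory (cost pool remaining) = $5,527.48
Check: goods available $18,325.00 = COGS $12,797.52 + ending $5,527.48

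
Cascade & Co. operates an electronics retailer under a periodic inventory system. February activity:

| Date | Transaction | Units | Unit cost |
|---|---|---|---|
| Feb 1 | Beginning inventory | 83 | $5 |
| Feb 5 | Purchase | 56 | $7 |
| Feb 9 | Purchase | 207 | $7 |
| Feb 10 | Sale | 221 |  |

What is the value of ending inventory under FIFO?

Ending inventory = $875

Feb 10, 221 sold [FIFO — oldest first]: 83 @ $5 + 56 @ $7 + 82 @ $7 = $1,381
Ending inventory: 125 @ $7 = $875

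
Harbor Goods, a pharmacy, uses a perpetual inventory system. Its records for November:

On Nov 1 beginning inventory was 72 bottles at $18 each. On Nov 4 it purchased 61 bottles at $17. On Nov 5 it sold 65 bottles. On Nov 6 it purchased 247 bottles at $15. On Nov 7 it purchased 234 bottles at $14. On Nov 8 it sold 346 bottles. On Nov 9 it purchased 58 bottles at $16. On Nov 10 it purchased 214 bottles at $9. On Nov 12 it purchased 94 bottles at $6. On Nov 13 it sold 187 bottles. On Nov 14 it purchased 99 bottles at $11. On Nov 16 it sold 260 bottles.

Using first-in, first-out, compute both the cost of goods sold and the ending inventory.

Nov 5, 65 sold [FIFO — oldest first]: 65 @ $18 = $1,170
Nov 8, 346 sold [FIFO — oldest first]: 7 @ $18 + 61 @ $17 + 247 @ $15 + 31 @ $14 = $5,302
Nov 13, 187 sold [FIFO — oldest first]: 187 @ $14 = $2,618
Nov 16, 260 sold [FIFO — oldest first]: 16 @ $14 + 58 @ $16 + 186 @ $9 = $2,826
Total COGS = $1,170 + $5,302 + $2,618 + $2,826 = $11,916
Ending inventory: 28 @ $9 + 94 @ $6 + 99 @ $11 = $1,905
Check: goods available $13,821 = COGS $11,916 + ending $1,905

COGS = $11,916; ending inventory = $1,905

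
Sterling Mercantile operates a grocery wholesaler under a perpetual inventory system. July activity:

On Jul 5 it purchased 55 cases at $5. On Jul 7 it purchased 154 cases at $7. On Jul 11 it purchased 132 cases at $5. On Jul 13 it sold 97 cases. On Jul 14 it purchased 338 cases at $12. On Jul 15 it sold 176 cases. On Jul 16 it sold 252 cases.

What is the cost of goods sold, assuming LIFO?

Jul 13, 97 sold [LIFO — newest first]: 97 @ $5 = $485
Jul 15, 176 sold [LIFO — newest first]: 176 @ $12 = $2,112
Jul 16, 252 sold [LIFO — newest first]: 162 @ $12 + 35 @ $5 + 55 @ $7 = $2,504
Total COGS = $485 + $2,112 + $2,504 = $5,101
Ending inventory: 55 @ $5 + 99 @ $7 = $968

COGS = $5,101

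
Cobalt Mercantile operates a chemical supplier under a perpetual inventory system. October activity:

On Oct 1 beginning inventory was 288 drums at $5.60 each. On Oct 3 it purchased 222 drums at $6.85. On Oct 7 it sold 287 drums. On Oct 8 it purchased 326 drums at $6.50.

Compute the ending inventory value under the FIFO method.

Ending inventory = $3,645.30

Oct 7, 287 sold [FIFO — oldest first]: 287 @ $5.60 = $1,607.20
Ending inventory: 1 @ $5.60 + 222 @ $6.85 + 326 @ $6.50 = $3,645.30
Check: goods available $5,252.50 = COGS $1,607.20 + ending $3,645.30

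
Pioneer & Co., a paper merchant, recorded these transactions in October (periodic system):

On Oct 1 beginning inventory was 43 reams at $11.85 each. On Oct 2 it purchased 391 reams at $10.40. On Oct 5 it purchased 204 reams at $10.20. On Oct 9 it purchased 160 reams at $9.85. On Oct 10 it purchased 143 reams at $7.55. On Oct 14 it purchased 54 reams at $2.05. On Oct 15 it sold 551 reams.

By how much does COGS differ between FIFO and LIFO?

FIFO COGS: 43 @ $11.85 + 391 @ $10.40 + 117 @ $10.20 = $5,769.35
LIFO COGS: 54 @ $2.05 + 143 @ $7.55 + 160 @ $9.85 + 194 @ $10.20 = $4,745.15
Difference = |$5,769.35 − $4,745.15| = $1,024.20

$1,024.20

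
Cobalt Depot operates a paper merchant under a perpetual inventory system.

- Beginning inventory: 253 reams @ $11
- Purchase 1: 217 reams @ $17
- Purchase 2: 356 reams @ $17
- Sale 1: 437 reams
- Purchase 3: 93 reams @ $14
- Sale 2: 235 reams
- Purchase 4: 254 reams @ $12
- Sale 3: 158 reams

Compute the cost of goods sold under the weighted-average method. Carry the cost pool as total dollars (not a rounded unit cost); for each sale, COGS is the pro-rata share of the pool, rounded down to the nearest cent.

COGS = $12,261.17

After Beginning: 253 on hand, pool $2,783.00 (≈ $11.0000 each)
After Purchase 1: 470 on hand, pool $6,472.00 (≈ $13.7702 each)
After Purchase 2: 826 on hand, pool $12,524.00 (≈ $15.1622 each)
Sale 1, sell 437: 437/826 × $12,524.00 → $6,625.89
After Purchase 3: 482 on hand, pool $7,200.11 (≈ $14.9380 each)
Sale 2, sell 235: 235/482 × $7,200.11 → $3,510.42
After Purchase 4: 501 on hand, pool $6,737.69 (≈ $13.4485 each)
Sale 3, sell 158: 158/501 × $6,737.69 → $2,124.86
Total COGS = $6,625.89 + $3,510.42 + $2,124.86 = $12,261.17
Ending inventory (cost pool remaining) = $4,612.83
Check: goods available $16,874.00 = COGS $12,261.17 + ending $4,612.83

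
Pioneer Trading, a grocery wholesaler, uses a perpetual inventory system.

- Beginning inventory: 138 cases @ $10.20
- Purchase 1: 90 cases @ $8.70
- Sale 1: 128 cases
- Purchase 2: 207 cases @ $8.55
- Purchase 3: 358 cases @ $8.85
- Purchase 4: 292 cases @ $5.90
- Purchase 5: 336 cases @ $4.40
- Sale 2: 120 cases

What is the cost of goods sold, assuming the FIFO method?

COGS = $2,361.60

Sale 1 (128) [FIFO — oldest first]: 128 @ $10.20 = $1,305.60
Sale 2 (120) [FIFO — oldest first]: 10 @ $10.20 + 90 @ $8.70 + 20 @ $8.55 = $1,056.00
Total COGS = $1,305.60 + $1,056.00 = $2,361.60
Ending inventory: 187 @ $8.55 + 358 @ $8.85 + 292 @ $5.90 + 336 @ $4.40 = $7,968.35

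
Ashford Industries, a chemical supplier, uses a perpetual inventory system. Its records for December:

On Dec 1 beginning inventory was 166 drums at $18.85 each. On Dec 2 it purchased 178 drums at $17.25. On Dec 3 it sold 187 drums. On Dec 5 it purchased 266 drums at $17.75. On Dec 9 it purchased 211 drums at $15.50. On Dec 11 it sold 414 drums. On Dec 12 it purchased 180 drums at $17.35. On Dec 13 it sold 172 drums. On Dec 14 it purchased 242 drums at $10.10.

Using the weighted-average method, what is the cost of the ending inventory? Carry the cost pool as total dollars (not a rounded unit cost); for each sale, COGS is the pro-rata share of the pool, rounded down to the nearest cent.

After Dec 1: 166 on hand, pool $3,129.10 (≈ $18.8500 each)
After Dec 2: 344 on hand, pool $6,199.60 (≈ $18.0221 each)
Dec 3, sell 187: 187/344 × $6,199.60 → $3,370.13
After Dec 5: 423 on hand, pool $7,550.97 (≈ $17.8510 each)
After Dec 9: 634 on hand, pool $10,821.47 (≈ $17.0686 each)
Dec 11, sell 414: 414/634 × $10,821.47 → $7,066.38
After Dec 12: 400 on hand, pool $6,878.09 (≈ $17.1952 each)
Dec 13, sell 172: 172/400 × $6,878.09 → $2,957.57
After Dec 14: 470 on hand, pool $6,364.72 (≈ $13.5420 each)
Total COGS = $3,370.13 + $7,066.38 + $2,957.57 = $13,394.08
Ending inventory (cost pool remaining) = $6,364.72
Check: goods available $19,758.80 = COGS $13,394.08 + ending $6,364.72

Ending inventory = $6,364.72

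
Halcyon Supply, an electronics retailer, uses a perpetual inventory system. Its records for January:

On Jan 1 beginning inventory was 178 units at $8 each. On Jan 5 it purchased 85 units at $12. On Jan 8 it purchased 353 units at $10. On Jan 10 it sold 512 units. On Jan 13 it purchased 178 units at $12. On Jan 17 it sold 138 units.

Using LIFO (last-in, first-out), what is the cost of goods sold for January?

COGS = $6,798

Jan 10, 512 sold [LIFO — newest first]: 353 @ $10 + 85 @ $12 + 74 @ $8 = $5,142
Jan 17, 138 sold [LIFO — newest first]: 138 @ $12 = $1,656
Total COGS = $5,142 + $1,656 = $6,798
Ending inventory: 104 @ $8 + 40 @ $12 = $1,312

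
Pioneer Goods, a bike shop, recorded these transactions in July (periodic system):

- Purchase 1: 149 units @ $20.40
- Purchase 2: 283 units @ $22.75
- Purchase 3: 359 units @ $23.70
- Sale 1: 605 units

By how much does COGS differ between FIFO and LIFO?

$526.85

FIFO COGS: 149 @ $20.40 + 283 @ $22.75 + 173 @ $23.70 = $13,577.95
LIFO COGS: 359 @ $23.70 + 246 @ $22.75 = $14,104.80
Difference = |$13,577.95 − $14,104.80| = $526.85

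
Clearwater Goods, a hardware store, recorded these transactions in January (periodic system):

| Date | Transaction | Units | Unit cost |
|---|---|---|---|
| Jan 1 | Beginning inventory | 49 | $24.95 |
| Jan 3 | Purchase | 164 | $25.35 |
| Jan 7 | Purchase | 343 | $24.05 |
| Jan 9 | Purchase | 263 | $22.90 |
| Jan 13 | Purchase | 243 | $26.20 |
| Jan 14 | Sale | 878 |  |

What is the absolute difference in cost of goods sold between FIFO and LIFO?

$176.00

FIFO COGS: 49 @ $24.95 + 164 @ $25.35 + 343 @ $24.05 + 263 @ $22.90 + 59 @ $26.20 = $21,197.60
LIFO COGS: 243 @ $26.20 + 263 @ $22.90 + 343 @ $24.05 + 29 @ $25.35 = $21,373.60
Difference = |$21,197.60 − $21,373.60| = $176.00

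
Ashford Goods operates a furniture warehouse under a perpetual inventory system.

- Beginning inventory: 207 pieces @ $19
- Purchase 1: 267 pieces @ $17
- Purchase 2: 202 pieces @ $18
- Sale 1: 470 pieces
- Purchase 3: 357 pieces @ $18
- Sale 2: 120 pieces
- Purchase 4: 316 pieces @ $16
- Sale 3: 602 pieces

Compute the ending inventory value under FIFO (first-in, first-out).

Sale 1 (470) [FIFO — oldest first]: 207 @ $19 + 263 @ $17 = $8,404
Sale 2 (120) [FIFO — oldest first]: 4 @ $17 + 116 @ $18 = $2,156
Sale 3 (602) [FIFO — oldest first]: 86 @ $18 + 357 @ $18 + 159 @ $16 = $10,518
Total COGS = $8,404 + $2,156 + $10,518 = $21,078
Ending inventory: 157 @ $16 = $2,512

Ending inventory = $2,512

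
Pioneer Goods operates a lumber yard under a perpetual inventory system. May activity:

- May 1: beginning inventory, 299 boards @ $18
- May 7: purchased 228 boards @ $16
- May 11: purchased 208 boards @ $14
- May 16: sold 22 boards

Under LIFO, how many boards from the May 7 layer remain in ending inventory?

228

May 16, 22 sold [LIFO — newest first]: 22 @ $14 = $308
Ending inventory: 299 @ $18 + 228 @ $16 + 186 @ $14 = $11,634
Check: goods available $11,942 = COGS $308 + ending $11,634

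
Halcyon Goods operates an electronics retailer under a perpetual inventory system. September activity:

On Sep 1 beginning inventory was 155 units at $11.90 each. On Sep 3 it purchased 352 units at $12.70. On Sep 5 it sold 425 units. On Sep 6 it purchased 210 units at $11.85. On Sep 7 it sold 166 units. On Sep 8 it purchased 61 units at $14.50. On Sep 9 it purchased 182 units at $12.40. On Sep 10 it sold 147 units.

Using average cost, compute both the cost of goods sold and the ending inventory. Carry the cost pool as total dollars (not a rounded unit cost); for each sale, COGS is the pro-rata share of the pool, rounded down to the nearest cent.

After Sep 1: 155 on hand, pool $1,844.50 (≈ $11.9000 each)
After Sep 3: 507 on hand, pool $6,314.90 (≈ $12.4554 each)
Sep 5, sell 425: 425/507 × $6,314.90 → $5,293.55
After Sep 6: 292 on hand, pool $3,509.85 (≈ $12.0200 each)
Sep 7, sell 166: 166/292 × $3,509.85 → $1,995.32
After Sep 8: 187 on hand, pool $2,399.03 (≈ $12.8290 each)
After Sep 9: 369 on hand, pool $4,655.83 (≈ $12.6174 each)
Sep 10, sell 147: 147/369 × $4,655.83 → $1,854.76
Total COGS = $5,293.55 + $1,995.32 + $1,854.76 = $9,143.63
Ending inventory (cost pool remaining) = $2,801.07
Check: goods available $11,944.70 = COGS $9,143.63 + ending $2,801.07

COGS = $9,143.63; ending inventory = $2,801.07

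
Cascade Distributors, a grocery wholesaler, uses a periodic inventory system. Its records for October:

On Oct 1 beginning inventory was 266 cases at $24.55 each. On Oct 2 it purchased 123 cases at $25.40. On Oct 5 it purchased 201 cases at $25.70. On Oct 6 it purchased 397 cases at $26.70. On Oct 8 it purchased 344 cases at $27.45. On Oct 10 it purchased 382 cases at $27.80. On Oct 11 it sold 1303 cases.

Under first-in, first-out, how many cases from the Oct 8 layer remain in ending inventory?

28

Oct 11, 1303 sold [FIFO — oldest first]: 266 @ $24.55 + 123 @ $25.40 + 201 @ $25.70 + 397 @ $26.70 + 316 @ $27.45 = $34,094.30
Ending inventory: 28 @ $27.45 + 382 @ $27.80 = $11,388.20
Check: goods available $45,482.50 = COGS $34,094.30 + ending $11,388.20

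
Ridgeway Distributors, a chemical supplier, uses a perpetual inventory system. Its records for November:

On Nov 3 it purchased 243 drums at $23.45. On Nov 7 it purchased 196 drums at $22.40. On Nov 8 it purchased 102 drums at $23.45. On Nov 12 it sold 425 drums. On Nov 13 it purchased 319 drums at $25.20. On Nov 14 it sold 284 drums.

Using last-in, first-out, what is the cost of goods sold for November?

Nov 12, 425 sold [LIFO — newest first]: 102 @ $23.45 + 196 @ $22.40 + 127 @ $23.45 = $9,760.45
Nov 14, 284 sold [LIFO — newest first]: 284 @ $25.20 = $7,156.80
Total COGS = $9,760.45 + $7,156.80 = $16,917.25
Ending inventory: 116 @ $23.45 + 35 @ $25.20 = $3,602.20
Check: goods available $20,519.45 = COGS $16,917.25 + ending $3,602.20

COGS = $16,917.25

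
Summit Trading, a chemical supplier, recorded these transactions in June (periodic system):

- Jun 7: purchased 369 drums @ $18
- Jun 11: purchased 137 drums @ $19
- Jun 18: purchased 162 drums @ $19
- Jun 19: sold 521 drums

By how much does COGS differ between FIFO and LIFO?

$147

FIFO COGS: 369 @ $18 + 137 @ $19 + 15 @ $19 = $9,530
LIFO COGS: 162 @ $19 + 137 @ $19 + 222 @ $18 = $9,677
Difference = |$9,530 − $9,677| = $147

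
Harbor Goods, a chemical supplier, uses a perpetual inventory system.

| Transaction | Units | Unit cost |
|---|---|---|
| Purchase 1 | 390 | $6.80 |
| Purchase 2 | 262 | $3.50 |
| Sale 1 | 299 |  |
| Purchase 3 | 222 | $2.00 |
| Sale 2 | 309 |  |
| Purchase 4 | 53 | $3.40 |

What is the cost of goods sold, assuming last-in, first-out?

Sale 1 (299) [LIFO — newest first]: 262 @ $3.50 + 37 @ $6.80 = $1,168.60
Sale 2 (309) [LIFO — newest first]: 222 @ $2.00 + 87 @ $6.80 = $1,035.60
Total COGS = $1,168.60 + $1,035.60 = $2,204.20
Ending inventory: 266 @ $6.80 + 53 @ $3.40 = $1,989.00

COGS = $2,204.20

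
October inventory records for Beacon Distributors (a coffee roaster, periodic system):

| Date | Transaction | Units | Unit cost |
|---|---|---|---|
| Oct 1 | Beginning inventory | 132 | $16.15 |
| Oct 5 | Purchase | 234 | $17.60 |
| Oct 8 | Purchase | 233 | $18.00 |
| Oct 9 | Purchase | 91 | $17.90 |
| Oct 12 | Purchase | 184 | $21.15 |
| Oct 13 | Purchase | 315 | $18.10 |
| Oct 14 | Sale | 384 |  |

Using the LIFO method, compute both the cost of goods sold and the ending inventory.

COGS = $7,160.85; ending inventory = $14,505.35

Oct 14, 384 sold [LIFO — newest first]: 315 @ $18.10 + 69 @ $21.15 = $7,160.85
Ending inventory: 132 @ $16.15 + 234 @ $17.60 + 233 @ $18.00 + 91 @ $17.90 + 115 @ $21.15 = $14,505.35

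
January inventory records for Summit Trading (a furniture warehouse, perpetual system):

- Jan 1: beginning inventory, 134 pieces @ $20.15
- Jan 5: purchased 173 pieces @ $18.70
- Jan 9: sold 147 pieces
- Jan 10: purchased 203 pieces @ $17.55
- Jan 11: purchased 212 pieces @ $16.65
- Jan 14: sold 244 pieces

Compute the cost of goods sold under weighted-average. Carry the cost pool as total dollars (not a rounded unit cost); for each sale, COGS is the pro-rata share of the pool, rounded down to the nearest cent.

COGS = $7,164.21

After Jan 1: 134 on hand, pool $2,700.10 (≈ $20.1500 each)
After Jan 5: 307 on hand, pool $5,935.20 (≈ $19.3329 each)
Jan 9, sell 147: 147/307 × $5,935.20 → $2,841.93
After Jan 10: 363 on hand, pool $6,655.92 (≈ $18.3359 each)
After Jan 11: 575 on hand, pool $10,185.72 (≈ $17.7143 each)
Jan 14, sell 244: 244/575 × $10,185.72 → $4,322.28
Total COGS = $2,841.93 + $4,322.28 = $7,164.21
Ending inventory (cost pool remaining) = $5,863.44
Check: goods available $13,027.65 = COGS $7,164.21 + ending $5,863.44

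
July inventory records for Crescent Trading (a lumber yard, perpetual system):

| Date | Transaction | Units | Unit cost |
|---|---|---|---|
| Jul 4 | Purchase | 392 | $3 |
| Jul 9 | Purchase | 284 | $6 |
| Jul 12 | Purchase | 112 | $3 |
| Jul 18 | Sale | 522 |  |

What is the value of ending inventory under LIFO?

Ending inventory = $798

Jul 18, 522 sold [LIFO — newest first]: 112 @ $3 + 284 @ $6 + 126 @ $3 = $2,418
Ending inventory: 266 @ $3 = $798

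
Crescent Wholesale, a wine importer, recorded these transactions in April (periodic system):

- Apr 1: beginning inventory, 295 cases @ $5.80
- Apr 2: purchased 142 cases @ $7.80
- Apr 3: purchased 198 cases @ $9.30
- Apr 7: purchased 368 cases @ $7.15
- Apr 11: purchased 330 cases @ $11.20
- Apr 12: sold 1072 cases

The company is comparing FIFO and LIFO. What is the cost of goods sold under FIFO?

COGS = $8,064.00

FIFO COGS: 295 @ $5.80 + 142 @ $7.80 + 198 @ $9.30 + 368 @ $7.15 + 69 @ $11.20 = $8,064.00
LIFO COGS: 330 @ $11.20 + 368 @ $7.15 + 198 @ $9.30 + 142 @ $7.80 + 34 @ $5.80 = $9,473.40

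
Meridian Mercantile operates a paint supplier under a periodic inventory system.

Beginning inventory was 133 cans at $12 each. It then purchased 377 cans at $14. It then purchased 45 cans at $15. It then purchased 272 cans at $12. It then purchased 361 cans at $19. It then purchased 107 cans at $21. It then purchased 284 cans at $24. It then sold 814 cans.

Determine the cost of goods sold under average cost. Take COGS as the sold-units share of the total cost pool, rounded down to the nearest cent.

COGS = $13,782.32

Sale 1, sell 814: 814/1579 × $26,735.00 → $13,782.32
Ending inventory (cost pool remaining) = $12,952.68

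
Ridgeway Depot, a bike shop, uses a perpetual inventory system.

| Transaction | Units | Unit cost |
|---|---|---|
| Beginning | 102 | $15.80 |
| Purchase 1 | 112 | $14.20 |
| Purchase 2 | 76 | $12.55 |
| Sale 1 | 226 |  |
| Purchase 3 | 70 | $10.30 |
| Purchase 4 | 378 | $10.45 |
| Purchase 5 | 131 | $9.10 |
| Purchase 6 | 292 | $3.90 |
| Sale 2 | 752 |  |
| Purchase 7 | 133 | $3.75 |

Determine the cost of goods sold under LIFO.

Sale 1 (226) [LIFO — newest first]: 76 @ $12.55 + 112 @ $14.20 + 38 @ $15.80 = $3,144.60
Sale 2 (752) [LIFO — newest first]: 292 @ $3.90 + 131 @ $9.10 + 329 @ $10.45 = $5,768.95
Total COGS = $3,144.60 + $5,768.95 = $8,913.55
Ending inventory: 64 @ $15.80 + 70 @ $10.30 + 49 @ $10.45 + 133 @ $3.75 = $2,743.00

COGS = $8,913.55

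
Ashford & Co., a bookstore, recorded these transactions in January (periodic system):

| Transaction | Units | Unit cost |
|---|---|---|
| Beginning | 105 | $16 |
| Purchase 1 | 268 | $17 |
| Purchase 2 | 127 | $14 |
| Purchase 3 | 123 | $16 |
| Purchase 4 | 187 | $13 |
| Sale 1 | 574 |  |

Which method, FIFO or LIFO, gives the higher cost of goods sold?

FIFO

FIFO COGS: 105 @ $16 + 268 @ $17 + 127 @ $14 + 74 @ $16 = $9,198
LIFO COGS: 187 @ $13 + 123 @ $16 + 127 @ $14 + 137 @ $17 = $8,506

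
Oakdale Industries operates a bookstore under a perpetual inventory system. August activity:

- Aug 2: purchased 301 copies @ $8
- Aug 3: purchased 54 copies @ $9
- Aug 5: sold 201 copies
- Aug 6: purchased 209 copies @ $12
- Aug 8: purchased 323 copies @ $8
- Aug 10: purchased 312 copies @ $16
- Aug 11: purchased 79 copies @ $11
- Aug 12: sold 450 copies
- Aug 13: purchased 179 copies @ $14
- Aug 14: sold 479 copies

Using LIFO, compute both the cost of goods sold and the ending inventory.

COGS = $13,045; ending inventory = $3,308

Aug 5, 201 sold [LIFO — newest first]: 54 @ $9 + 147 @ $8 = $1,662
Aug 12, 450 sold [LIFO — newest first]: 79 @ $11 + 312 @ $16 + 59 @ $8 = $6,333
Aug 14, 479 sold [LIFO — newest first]: 179 @ $14 + 264 @ $8 + 36 @ $12 = $5,050
Total COGS = $1,662 + $6,333 + $5,050 = $13,045
Ending inventory: 154 @ $8 + 173 @ $12 = $3,308
Check: goods available $16,353 = COGS $13,045 + ending $3,308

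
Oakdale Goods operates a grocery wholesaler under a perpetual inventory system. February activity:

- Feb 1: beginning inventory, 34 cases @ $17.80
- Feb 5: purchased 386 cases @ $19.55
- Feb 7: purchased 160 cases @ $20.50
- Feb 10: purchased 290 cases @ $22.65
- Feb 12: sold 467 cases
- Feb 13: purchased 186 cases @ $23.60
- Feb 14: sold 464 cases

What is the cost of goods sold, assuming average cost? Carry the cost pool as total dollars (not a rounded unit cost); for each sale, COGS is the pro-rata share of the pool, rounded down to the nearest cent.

After Feb 1: 34 on hand, pool $605.20 (≈ $17.8000 each)
After Feb 5: 420 on hand, pool $8,151.50 (≈ $19.4083 each)
After Feb 7: 580 on hand, pool $11,431.50 (≈ $19.7095 each)
After Feb 10: 870 on hand, pool $18,000.00 (≈ $20.6897 each)
Feb 12, sell 467: 467/870 × $18,000.00 → $9,662.06
After Feb 13: 589 on hand, pool $12,727.54 (≈ $21.6087 each)
Feb 14, sell 464: 464/589 × $12,727.54 → $10,026.44
Total COGS = $9,662.06 + $10,026.44 = $19,688.50
Ending inventory (cost pool remaining) = $2,701.10

COGS = $19,688.50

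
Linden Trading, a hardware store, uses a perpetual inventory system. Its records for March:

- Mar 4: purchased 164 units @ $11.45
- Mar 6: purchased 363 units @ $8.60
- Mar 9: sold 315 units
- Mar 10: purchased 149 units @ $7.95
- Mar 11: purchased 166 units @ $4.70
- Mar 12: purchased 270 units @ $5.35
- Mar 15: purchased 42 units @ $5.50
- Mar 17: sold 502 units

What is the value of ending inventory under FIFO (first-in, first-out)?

Ending inventory = $1,793.00

Mar 9, 315 sold [FIFO — oldest first]: 164 @ $11.45 + 151 @ $8.60 = $3,176.40
Mar 17, 502 sold [FIFO — oldest first]: 212 @ $8.60 + 149 @ $7.95 + 141 @ $4.70 = $3,670.45
Total COGS = $3,176.40 + $3,670.45 = $6,846.85
Ending inventory: 25 @ $4.70 + 270 @ $5.35 + 42 @ $5.50 = $1,793.00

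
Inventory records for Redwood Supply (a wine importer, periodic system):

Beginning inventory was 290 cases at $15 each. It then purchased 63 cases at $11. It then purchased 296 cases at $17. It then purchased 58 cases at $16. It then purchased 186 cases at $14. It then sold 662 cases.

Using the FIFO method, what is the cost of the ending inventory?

Sale 1 (662) [FIFO — oldest first]: 290 @ $15 + 63 @ $11 + 296 @ $17 + 13 @ $16 = $10,283
Ending inventory: 45 @ $16 + 186 @ $14 = $3,324

Ending inventory = $3,324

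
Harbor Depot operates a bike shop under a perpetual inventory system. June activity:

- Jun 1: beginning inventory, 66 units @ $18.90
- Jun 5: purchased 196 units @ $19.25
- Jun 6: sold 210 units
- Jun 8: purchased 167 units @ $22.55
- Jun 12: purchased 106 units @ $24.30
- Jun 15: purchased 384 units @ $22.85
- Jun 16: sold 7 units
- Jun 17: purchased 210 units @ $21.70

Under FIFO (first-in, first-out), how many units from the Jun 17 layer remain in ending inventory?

210

Jun 6, 210 sold [FIFO — oldest first]: 66 @ $18.90 + 144 @ $19.25 = $4,019.40
Jun 16, 7 sold [FIFO — oldest first]: 7 @ $19.25 = $134.75
Total COGS = $4,019.40 + $134.75 = $4,154.15
Ending inventory: 45 @ $19.25 + 167 @ $22.55 + 106 @ $24.30 + 384 @ $22.85 + 210 @ $21.70 = $20,539.30
Check: goods available $24,693.45 = COGS $4,154.15 + ending $20,539.30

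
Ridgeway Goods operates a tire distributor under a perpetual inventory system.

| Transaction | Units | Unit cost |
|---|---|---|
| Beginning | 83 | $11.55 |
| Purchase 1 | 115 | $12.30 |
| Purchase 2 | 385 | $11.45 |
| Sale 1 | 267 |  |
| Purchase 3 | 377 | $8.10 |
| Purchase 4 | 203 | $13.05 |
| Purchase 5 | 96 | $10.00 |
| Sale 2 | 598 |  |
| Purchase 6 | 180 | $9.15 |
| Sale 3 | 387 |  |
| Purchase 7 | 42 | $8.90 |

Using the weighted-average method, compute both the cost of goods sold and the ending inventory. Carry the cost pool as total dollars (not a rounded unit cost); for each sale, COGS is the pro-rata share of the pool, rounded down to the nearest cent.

COGS = $13,216.93; ending inventory = $2,248.12

After Beginning: 83 on hand, pool $958.65 (≈ $11.5500 each)
After Purchase 1: 198 on hand, pool $2,373.15 (≈ $11.9856 each)
After Purchase 2: 583 on hand, pool $6,781.40 (≈ $11.6319 each)
Sale 1, sell 267: 267/583 × $6,781.40 → $3,105.71
After Purchase 3: 693 on hand, pool $6,729.39 (≈ $9.7105 each)
After Purchase 4: 896 on hand, pool $9,378.54 (≈ $10.4671 each)
After Purchase 5: 992 on hand, pool $10,338.54 (≈ $10.4219 each)
Sale 2, sell 598: 598/992 × $10,338.54 → $6,232.30
After Purchase 6: 574 on hand, pool $5,753.24 (≈ $10.0231 each)
Sale 3, sell 387: 387/574 × $5,753.24 → $3,878.92
After Purchase 7: 229 on hand, pool $2,248.12 (≈ $9.8171 each)
Total COGS = $3,105.71 + $6,232.30 + $3,878.92 = $13,216.93
Ending inventory (cost pool remaining) = $2,248.12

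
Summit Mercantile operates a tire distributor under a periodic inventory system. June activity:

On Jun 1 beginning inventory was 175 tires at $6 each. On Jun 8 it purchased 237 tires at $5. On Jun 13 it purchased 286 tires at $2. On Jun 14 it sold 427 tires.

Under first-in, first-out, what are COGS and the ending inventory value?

COGS = $2,265; ending inventory = $542

Jun 14, 427 sold [FIFO — oldest first]: 175 @ $6 + 237 @ $5 + 15 @ $2 = $2,265
Ending inventory: 271 @ $2 = $542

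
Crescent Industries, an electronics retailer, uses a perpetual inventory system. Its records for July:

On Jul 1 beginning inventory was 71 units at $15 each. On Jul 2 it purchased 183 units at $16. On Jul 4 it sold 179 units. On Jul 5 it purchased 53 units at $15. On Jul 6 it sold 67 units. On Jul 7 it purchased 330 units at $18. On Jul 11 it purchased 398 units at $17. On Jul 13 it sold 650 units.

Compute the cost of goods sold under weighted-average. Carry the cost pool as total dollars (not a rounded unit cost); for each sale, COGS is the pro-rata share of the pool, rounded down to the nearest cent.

After Jul 1: 71 on hand, pool $1,065.00 (≈ $15.0000 each)
After Jul 2: 254 on hand, pool $3,993.00 (≈ $15.7205 each)
Jul 4, sell 179: 179/254 × $3,993.00 → $2,813.96
After Jul 5: 128 on hand, pool $1,974.04 (≈ $15.4222 each)
Jul 6, sell 67: 67/128 × $1,974.04 → $1,033.28
After Jul 7: 391 on hand, pool $6,880.76 (≈ $17.5979 each)
After Jul 11: 789 on hand, pool $13,646.76 (≈ $17.2963 each)
Jul 13, sell 650: 650/789 × $13,646.76 → $11,242.57
Total COGS = $2,813.96 + $1,033.28 + $11,242.57 = $15,089.81
Ending inventory (cost pool remaining) = $2,404.19

COGS = $15,089.81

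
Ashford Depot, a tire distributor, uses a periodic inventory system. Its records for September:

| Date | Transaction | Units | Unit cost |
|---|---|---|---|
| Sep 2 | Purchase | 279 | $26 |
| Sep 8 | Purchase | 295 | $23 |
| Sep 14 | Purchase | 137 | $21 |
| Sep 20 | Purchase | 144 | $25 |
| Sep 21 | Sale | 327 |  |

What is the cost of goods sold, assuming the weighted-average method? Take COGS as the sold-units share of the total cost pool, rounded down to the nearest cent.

Sep 21, sell 327: 327/855 × $20,516.00 → $7,846.47
Ending inventory (cost pool remaining) = $12,669.53
Check: goods available $20,516.00 = COGS $7,846.47 + ending $12,669.53

COGS = $7,846.47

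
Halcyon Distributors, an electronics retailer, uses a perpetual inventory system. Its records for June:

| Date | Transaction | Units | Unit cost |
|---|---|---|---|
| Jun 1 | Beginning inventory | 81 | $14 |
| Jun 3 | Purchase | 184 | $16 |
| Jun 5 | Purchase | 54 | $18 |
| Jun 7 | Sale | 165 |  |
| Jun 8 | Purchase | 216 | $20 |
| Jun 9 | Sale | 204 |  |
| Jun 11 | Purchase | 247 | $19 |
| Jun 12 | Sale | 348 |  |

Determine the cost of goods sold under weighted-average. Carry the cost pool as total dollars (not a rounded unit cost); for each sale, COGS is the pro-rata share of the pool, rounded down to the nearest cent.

After Jun 1: 81 on hand, pool $1,134.00 (≈ $14.0000 each)
After Jun 3: 265 on hand, pool $4,078.00 (≈ $15.3887 each)
After Jun 5: 319 on hand, pool $5,050.00 (≈ $15.8307 each)
Jun 7, sell 165: 165/319 × $5,050.00 → $2,612.06
After Jun 8: 370 on hand, pool $6,757.94 (≈ $18.2647 each)
Jun 9, sell 204: 204/370 × $6,757.94 → $3,725.99
After Jun 11: 413 on hand, pool $7,724.95 (≈ $18.7045 each)
Jun 12, sell 348: 348/413 × $7,724.95 → $6,509.15
Total COGS = $2,612.06 + $3,725.99 + $6,509.15 = $12,847.20
Ending inventory (cost pool remaining) = $1,215.80
Check: goods available $14,063.00 = COGS $12,847.20 + ending $1,215.80

COGS = $12,847.20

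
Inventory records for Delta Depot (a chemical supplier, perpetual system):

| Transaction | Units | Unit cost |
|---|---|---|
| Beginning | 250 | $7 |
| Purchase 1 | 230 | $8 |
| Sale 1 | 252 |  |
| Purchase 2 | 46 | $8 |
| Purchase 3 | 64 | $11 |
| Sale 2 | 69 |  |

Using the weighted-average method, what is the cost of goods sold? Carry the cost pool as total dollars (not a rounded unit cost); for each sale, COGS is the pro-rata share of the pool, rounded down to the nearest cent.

COGS = $2,451.70

After Beginning: 250 on hand, pool $1,750.00 (≈ $7.0000 each)
After Purchase 1: 480 on hand, pool $3,590.00 (≈ $7.4792 each)
Sale 1, sell 252: 252/480 × $3,590.00 → $1,884.75
After Purchase 2: 274 on hand, pool $2,073.25 (≈ $7.5666 each)
After Purchase 3: 338 on hand, pool $2,777.25 (≈ $8.2167 each)
Sale 2, sell 69: 69/338 × $2,777.25 → $566.95
Total COGS = $1,884.75 + $566.95 = $2,451.70
Ending inventory (cost pool remaining) = $2,210.30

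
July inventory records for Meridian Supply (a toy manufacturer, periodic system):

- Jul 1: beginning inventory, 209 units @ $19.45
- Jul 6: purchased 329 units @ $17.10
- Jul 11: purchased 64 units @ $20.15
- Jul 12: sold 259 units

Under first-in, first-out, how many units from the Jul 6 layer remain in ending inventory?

Jul 12, 259 sold [FIFO — oldest first]: 209 @ $19.45 + 50 @ $17.10 = $4,920.05
Ending inventory: 279 @ $17.10 + 64 @ $20.15 = $6,060.50

279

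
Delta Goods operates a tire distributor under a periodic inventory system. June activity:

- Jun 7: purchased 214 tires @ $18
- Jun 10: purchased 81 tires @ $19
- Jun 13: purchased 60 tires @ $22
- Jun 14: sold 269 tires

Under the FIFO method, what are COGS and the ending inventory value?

COGS = $4,897; ending inventory = $1,814

Jun 14, 269 sold [FIFO — oldest first]: 214 @ $18 + 55 @ $19 = $4,897
Ending inventory: 26 @ $19 + 60 @ $22 = $1,814
Check: goods available $6,711 = COGS $4,897 + ending $1,814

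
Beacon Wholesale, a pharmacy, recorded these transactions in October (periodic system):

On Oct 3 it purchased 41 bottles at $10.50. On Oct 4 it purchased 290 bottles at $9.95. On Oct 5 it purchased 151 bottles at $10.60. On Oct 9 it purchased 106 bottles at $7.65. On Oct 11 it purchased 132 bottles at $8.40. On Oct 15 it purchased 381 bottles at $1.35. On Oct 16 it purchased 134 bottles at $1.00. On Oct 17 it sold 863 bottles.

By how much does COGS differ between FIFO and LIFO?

FIFO COGS: 41 @ $10.50 + 290 @ $9.95 + 151 @ $10.60 + 106 @ $7.65 + 132 @ $8.40 + 143 @ $1.35 = $7,029.35
LIFO COGS: 134 @ $1.00 + 381 @ $1.35 + 132 @ $8.40 + 106 @ $7.65 + 110 @ $10.60 = $3,734.05
Difference = |$7,029.35 − $3,734.05| = $3,295.30

$3,295.30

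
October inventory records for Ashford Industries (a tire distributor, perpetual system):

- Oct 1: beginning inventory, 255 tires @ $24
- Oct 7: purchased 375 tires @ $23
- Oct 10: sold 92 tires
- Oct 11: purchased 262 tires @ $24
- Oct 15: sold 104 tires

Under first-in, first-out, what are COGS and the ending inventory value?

Oct 10, 92 sold [FIFO — oldest first]: 92 @ $24 = $2,208
Oct 15, 104 sold [FIFO — oldest first]: 104 @ $24 = $2,496
Total COGS = $2,208 + $2,496 = $4,704
Ending inventory: 59 @ $24 + 375 @ $23 + 262 @ $24 = $16,329
Check: goods available $21,033 = COGS $4,704 + ending $16,329

COGS = $4,704; ending inventory = $16,329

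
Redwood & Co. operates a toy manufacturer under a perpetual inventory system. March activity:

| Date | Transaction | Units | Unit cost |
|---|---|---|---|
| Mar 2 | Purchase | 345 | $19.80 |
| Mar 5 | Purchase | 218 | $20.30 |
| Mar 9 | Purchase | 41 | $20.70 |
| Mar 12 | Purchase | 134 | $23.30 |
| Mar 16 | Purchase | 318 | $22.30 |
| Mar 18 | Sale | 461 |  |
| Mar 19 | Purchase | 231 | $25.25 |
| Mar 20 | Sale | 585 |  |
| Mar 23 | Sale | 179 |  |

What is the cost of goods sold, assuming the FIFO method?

Mar 18, 461 sold [FIFO — oldest first]: 345 @ $19.80 + 116 @ $20.30 = $9,185.80
Mar 20, 585 sold [FIFO — oldest first]: 102 @ $20.30 + 41 @ $20.70 + 134 @ $23.30 + 308 @ $22.30 = $12,909.90
Mar 23, 179 sold [FIFO — oldest first]: 10 @ $22.30 + 169 @ $25.25 = $4,490.25
Total COGS = $9,185.80 + $12,909.90 + $4,490.25 = $26,585.95
Ending inventory: 62 @ $25.25 = $1,565.50

COGS = $26,585.95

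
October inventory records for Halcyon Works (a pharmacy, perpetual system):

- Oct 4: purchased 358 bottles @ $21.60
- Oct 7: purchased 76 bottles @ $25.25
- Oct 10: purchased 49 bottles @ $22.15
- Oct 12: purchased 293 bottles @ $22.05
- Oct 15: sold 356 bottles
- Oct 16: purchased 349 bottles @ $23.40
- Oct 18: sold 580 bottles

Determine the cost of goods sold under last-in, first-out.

COGS = $21,282.00

Oct 15, 356 sold [LIFO — newest first]: 293 @ $22.05 + 49 @ $22.15 + 14 @ $25.25 = $7,899.50
Oct 18, 580 sold [LIFO — newest first]: 349 @ $23.40 + 62 @ $25.25 + 169 @ $21.60 = $13,382.50
Total COGS = $7,899.50 + $13,382.50 = $21,282.00
Ending inventory: 189 @ $21.60 = $4,082.40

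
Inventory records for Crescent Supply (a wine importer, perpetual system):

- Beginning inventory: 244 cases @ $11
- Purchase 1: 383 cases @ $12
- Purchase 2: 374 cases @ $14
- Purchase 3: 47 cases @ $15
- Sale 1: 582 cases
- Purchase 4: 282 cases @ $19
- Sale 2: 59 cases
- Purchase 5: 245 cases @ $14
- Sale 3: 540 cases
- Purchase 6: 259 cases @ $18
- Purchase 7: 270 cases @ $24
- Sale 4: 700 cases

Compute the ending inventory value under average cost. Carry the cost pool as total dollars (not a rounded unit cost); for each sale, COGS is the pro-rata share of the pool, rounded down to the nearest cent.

After Beginning: 244 on hand, pool $2,684.00 (≈ $11.0000 each)
After Purchase 1: 627 on hand, pool $7,280.00 (≈ $11.6108 each)
After Purchase 2: 1001 on hand, pool $12,516.00 (≈ $12.5035 each)
After Purchase 3: 1048 on hand, pool $13,221.00 (≈ $12.6155 each)
Sale 1, sell 582: 582/1048 × $13,221.00 → $7,342.19
After Purchase 4: 748 on hand, pool $11,236.81 (≈ $15.0225 each)
Sale 2, sell 59: 59/748 × $11,236.81 → $886.32
After Purchase 5: 934 on hand, pool $13,780.49 (≈ $14.7543 each)
Sale 3, sell 540: 540/934 × $13,780.49 → $7,967.30
After Purchase 6: 653 on hand, pool $10,475.19 (≈ $16.0416 each)
After Purchase 7: 923 on hand, pool $16,955.19 (≈ $18.3697 each)
Sale 4, sell 700: 700/923 × $16,955.19 → $12,858.75
Total COGS = $7,342.19 + $886.32 + $7,967.30 + $12,858.75 = $29,054.56
Ending inventory (cost pool remaining) = $4,096.44
Check: goods available $33,151.00 = COGS $29,054.56 + ending $4,096.44

Ending inventory = $4,096.44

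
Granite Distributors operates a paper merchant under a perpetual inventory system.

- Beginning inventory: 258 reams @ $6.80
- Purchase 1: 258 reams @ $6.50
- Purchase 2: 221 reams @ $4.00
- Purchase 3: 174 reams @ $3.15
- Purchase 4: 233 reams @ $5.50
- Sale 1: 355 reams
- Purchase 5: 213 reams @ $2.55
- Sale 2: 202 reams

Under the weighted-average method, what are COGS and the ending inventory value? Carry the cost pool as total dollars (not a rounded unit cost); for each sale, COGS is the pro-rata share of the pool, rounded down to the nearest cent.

After Beginning: 258 on hand, pool $1,754.40 (≈ $6.8000 each)
After Purchase 1: 516 on hand, pool $3,431.40 (≈ $6.6500 each)
After Purchase 2: 737 on hand, pool $4,315.40 (≈ $5.8554 each)
After Purchase 3: 911 on hand, pool $4,863.50 (≈ $5.3386 each)
After Purchase 4: 1144 on hand, pool $6,145.00 (≈ $5.3715 each)
Sale 1, sell 355: 355/1144 × $6,145.00 → $1,906.88
After Purchase 5: 1002 on hand, pool $4,781.27 (≈ $4.7717 each)
Sale 2, sell 202: 202/1002 × $4,781.27 → $963.88
Total COGS = $1,906.88 + $963.88 = $2,870.76
Ending inventory (cost pool remaining) = $3,817.39
Check: goods available $6,688.15 = COGS $2,870.76 + ending $3,817.39

COGS = $2,870.76; ending inventory = $3,817.39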